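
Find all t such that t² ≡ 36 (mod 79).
The square roots of 36 mod 79 are 73 and 6. Verify: 73² = 5329 ≡ 36 (mod 79)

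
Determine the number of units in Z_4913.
4624

Prime factorization: 4913 = 17^3
Using the formula φ(n) = n × Π(1 - 1/p) for each prime factor p:
φ(4913) = 4913 × (1 - 1/17)
φ(4913) = 4624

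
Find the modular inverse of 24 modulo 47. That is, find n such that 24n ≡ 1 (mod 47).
2

Using Extended Euclidean Algorithm:
gcd(24, 47) = 1
Bezout coefficients: 24 × 2 + 47 × -1 = 1
So 24 × 2 ≡ 1 (mod 47)
The inverse is 2 mod 47 = 2
Verification: 24 × 2 = 48 = 1 × 47 + 1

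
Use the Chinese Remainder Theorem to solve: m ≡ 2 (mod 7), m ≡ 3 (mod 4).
M = 7 × 4 = 28. M₁ = 4, y₁ ≡ 2 (mod 7). M₂ = 7, y₂ ≡ 3 (mod 4). m = 2×4×2 + 3×7×3 ≡ 23 (mod 28)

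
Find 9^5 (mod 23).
5 = 4 + 1 (binary 101). Repeated squaring mod 23: 9^1 ≡ 9; 9^2 ≡ 9² = 81 ≡ 12; 9^4 ≡ 12² = 144 ≡ 6. Multiply: 9^5 = 9^4 × 9^1 ≡ 6 × 9 (mod 23): 6 × 9 = 54 ≡ 8. So 9^5 ≡ 8 (mod 23).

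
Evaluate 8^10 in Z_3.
8 ≡ 2 (mod 3). 10 = 8 + 2 (binary 1010). Repeated squaring mod 3: 2^1 ≡ 2; 2^2 ≡ 2² = 4 ≡ 1; 2^4 ≡ 1² = 1 ≡ 1; 2^8 ≡ 1² = 1 ≡ 1. Multiply: 8^10 ≡ 2^8 × 2^2 ≡ 1 × 1 (mod 3): 1 × 1 = 1 ≡ 1. So 8^10 ≡ 1 (mod 3).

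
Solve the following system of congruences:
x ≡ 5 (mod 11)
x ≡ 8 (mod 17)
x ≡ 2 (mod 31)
467

Using the Chinese Remainder Theorem:
M = product of moduli = 5797
For equation 1: M_1 = 527, 527 ≡ 10 (mod 11), inverse of 527 mod 11 is 10 (check: 10 × 10 = 100 ≡ 1 (mod 11))
For equation 2: M_2 = 341, 341 ≡ 1 (mod 17), inverse of 341 mod 17 is 1 (check: 1 × 1 = 1 ≡ 1 (mod 17))
For equation 3: M_3 = 187, 187 ≡ 1 (mod 31), inverse of 187 mod 31 is 1 (check: 1 × 1 = 1 ≡ 1 (mod 31))
Combine: x ≡ Σ r_i×M_i×(M_i⁻¹ mod m_i) = 5×527×10 + 8×341×1 + 2×187×1 = 26350 + 2728 + 374 = 29452
29452 mod 5797 = 467
x ≡ 467 (mod 5797)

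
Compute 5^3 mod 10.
3 = 2 + 1 (binary 11). Repeated squaring mod 10: 5^1 ≡ 5; 5^2 ≡ 5² = 25 ≡ 5. Multiply: 5^3 = 5^2 × 5^1 ≡ 5 × 5 (mod 10): 5 × 5 = 25 ≡ 5. So 5^3 ≡ 5 (mod 10).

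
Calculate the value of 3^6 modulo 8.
6 = 4 + 2 (binary 110). Repeated squaring mod 8: 3^1 ≡ 3; 3^2 ≡ 3² = 9 ≡ 1; 3^4 ≡ 1² = 1 ≡ 1. Multiply: 3^6 = 3^4 × 3^2 ≡ 1 × 1 (mod 8): 1 × 1 = 1 ≡ 1. So 3^6 ≡ 1 (mod 8).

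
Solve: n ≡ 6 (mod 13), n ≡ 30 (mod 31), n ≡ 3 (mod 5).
M = 13 × 31 × 5 = 2015. M₁ = 155, y₁ ≡ 12 (mod 13). M₂ = 65, y₂ ≡ 21 (mod 31). M₃ = 403, y₃ ≡ 2 (mod 5). n = 6×155×12 + 30×65×21 + 3×403×2 ≡ 123 (mod 2015)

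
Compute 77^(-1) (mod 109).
17

Using Extended Euclidean Algorithm:
gcd(77, 109) = 1
Bezout coefficients: 77 × 17 + 109 × -12 = 1
So 77 × 17 ≡ 1 (mod 109)
The inverse is 17 mod 109 = 17
Verification: 77 × 17 = 1309 = 12 × 109 + 1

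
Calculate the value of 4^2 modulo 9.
2 = 2 (binary 10). Repeated squaring mod 9: 4^1 ≡ 4; 4^2 ≡ 4² = 16 ≡ 7. So 4^2 ≡ 7 (mod 9).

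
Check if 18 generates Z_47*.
p - 1 = 46 has prime divisors 2, 23. Check 18^(46/q) mod 47 for each: 18^(46/2) = 18^23 ≡ 1, 18^(46/23) = 18^2 ≡ 42 (mod 47). Since 18^23 ≡ 1 (mod 47), the order of 18 divides 23 (in fact the order is 23) ≠ 46, so it is not a primitive root.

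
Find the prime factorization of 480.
2^5 × 3 × 5

Divide by primes starting from smallest:
480 ÷ 2 = 240
240 ÷ 2 = 120
120 ÷ 2 = 60
60 ÷ 2 = 30
30 ÷ 2 = 15
15 ÷ 3 = 5
5 ÷ 5 = 1

480 = 2^5 × 3 × 5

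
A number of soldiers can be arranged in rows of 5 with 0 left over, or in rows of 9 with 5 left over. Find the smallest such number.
M = 5 × 9 = 45. M₁ = 9, y₁ ≡ 4 (mod 5). M₂ = 5, y₂ ≡ 2 (mod 9). n = 0×9×4 + 5×5×2 ≡ 5 (mod 45). The smallest positive such number is 5.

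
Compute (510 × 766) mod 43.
5

(510 × 766) = 390660
390660 mod 43 = 5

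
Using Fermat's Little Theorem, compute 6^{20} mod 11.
1

By Fermat's Little Theorem, a^(p-1) ≡ 1 (mod p) for prime p and gcd(a, p) = 1
Here p = 11, so 6^10 ≡ 1 (mod 11)
We can reduce the exponent: 20 mod 10 = 0
So 6^20 ≡ 6^0 (mod 11)
Computing: 6^0 mod 11 = 1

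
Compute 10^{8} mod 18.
10

Using successive squaring:
Binary expansion of 8: 1000
Powers of 10 mod 18 (each is the square of the previous):
  10^1 ≡ 10 (mod 18)
  10^2 ≡ 10² = 100 ≡ 10 (mod 18)
  10^4 ≡ 10² = 100 ≡ 10 (mod 18)
  10^8 ≡ 10² = 100 ≡ 10 (mod 18)
8 is a power of 2, so 10^8 is the last square: ≡ 10 (mod 18)
Result: 10^8 ≡ 10 (mod 18)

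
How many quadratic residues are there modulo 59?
For prime 59, there are (p-1)/2 = (59-1)/2 = 29 quadratic residues (excluding 0).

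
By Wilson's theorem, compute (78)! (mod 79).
By Wilson's theorem, (78)! ≡ -1 ≡ 78 (mod 79)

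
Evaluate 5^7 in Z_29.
7 = 4 + 2 + 1 (binary 111). Repeated squaring mod 29: 5^1 ≡ 5; 5^2 ≡ 5² = 25 ≡ 25; 5^4 ≡ 25² = 625 ≡ 16. Multiply: 5^7 = 5^4 × 5^2 × 5^1 ≡ 16 × 25 × 5 (mod 29): 16 × 25 = 400 ≡ 23; 23 × 5 = 115 ≡ 28. So 5^7 ≡ 28 (mod 29).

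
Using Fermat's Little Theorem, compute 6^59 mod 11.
By Fermat: 6^{10} ≡ 1 (mod 11). 59 = 5×10 + 9. So 6^{59} ≡ 6^{9} ≡ 2 (mod 11)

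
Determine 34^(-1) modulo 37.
34^(-1) ≡ 12 (mod 37). Verification: 34 × 12 = 408 ≡ 1 (mod 37)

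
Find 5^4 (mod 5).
5 ≡ 0 (mod 5). 4 = 4 (binary 100). Repeated squaring mod 5: 0^1 ≡ 0; 0^2 ≡ 0² = 0 ≡ 0; 0^4 ≡ 0² = 0 ≡ 0. So 5^4 ≡ 0 (mod 5).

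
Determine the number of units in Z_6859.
6498

Prime factorization: 6859 = 19^3
Using the formula φ(n) = n × Π(1 - 1/p) for each prime factor p:
φ(6859) = 6859 × (1 - 1/19)
φ(6859) = 6498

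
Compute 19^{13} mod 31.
14

Using successive squaring:
Binary expansion of 13: 1101
Powers of 19 mod 31 (each is the square of the previous):
  19^1 ≡ 19 (mod 31)
  19^2 ≡ 19² = 361 ≡ 20 (mod 31)
  19^4 ≡ 20² = 400 ≡ 28 (mod 31)
  19^8 ≡ 28² = 784 ≡ 9 (mod 31)
13 = 8 + 4 + 1, so 19^13 = 19^8 × 19^4 × 19^1 ≡ 9 × 28 × 19 (mod 31)
Multiplying step by step:
  9 × 28 = 252 ≡ 4 (mod 31)
  4 × 19 = 76 ≡ 14 (mod 31)
Result: 19^13 ≡ 14 (mod 31)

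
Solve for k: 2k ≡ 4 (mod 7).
2

Since gcd(2, 7) = 1 divides 4, a solution exists.
Multiply both sides by the inverse of 2 mod 7:
  2^(-1) mod 7 = 4
  x ≡ 4 × 4 ≡ 16 ≡ 2 (mod 7)
Verification: 2 × 2 = 4 = 0 × 7 + 4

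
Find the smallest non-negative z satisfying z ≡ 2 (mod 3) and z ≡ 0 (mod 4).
M = 3 × 4 = 12. M₁ = 4, y₁ ≡ 1 (mod 3). M₂ = 3, y₂ ≡ 3 (mod 4). z = 2×4×1 + 0×3×3 ≡ 8 (mod 12)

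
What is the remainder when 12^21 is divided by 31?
Using repeated squaring. 21 = 16 + 4 + 1 (binary 10101). Repeated squaring mod 31: 12^1 ≡ 12; 12^2 ≡ 12² = 144 ≡ 20; 12^4 ≡ 20² = 400 ≡ 28; 12^8 ≡ 28² = 784 ≡ 9; 12^16 ≡ 9² = 81 ≡ 19. Multiply: 12^21 = 12^16 × 12^4 × 12^1 ≡ 19 × 28 × 12 (mod 31): 19 × 28 = 532 ≡ 5; 5 × 12 = 60 ≡ 29. So 12^21 ≡ 29 (mod 31).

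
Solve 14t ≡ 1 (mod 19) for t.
15

Using Extended Euclidean Algorithm:
gcd(14, 19) = 1
Bezout coefficients: 14 × -4 + 19 × 3 = 1
So 14 × -4 ≡ 1 (mod 19)
The inverse is -4 mod 19 = 15
Verification: 14 × 15 = 210 = 11 × 19 + 1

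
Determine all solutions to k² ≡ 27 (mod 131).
The square roots of 27 mod 131 are 114 and 17. Verify: 114² = 12996 ≡ 27 (mod 131)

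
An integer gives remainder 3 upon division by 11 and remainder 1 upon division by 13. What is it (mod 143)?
M = 11 × 13 = 143. M₁ = 13, y₁ ≡ 6 (mod 11). M₂ = 11, y₂ ≡ 6 (mod 13). y = 3×13×6 + 1×11×6 ≡ 14 (mod 143). The smallest positive such number is 14.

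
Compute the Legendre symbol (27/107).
(27/107) = 27^{53} mod 107 = 1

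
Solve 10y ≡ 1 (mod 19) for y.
10^(-1) ≡ 2 (mod 19). Verification: 10 × 2 = 20 ≡ 1 (mod 19)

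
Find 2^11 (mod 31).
Using repeated squaring. 11 = 8 + 2 + 1 (binary 1011). Repeated squaring mod 31: 2^1 ≡ 2; 2^2 ≡ 2² = 4 ≡ 4; 2^4 ≡ 4² = 16 ≡ 16; 2^8 ≡ 16² = 256 ≡ 8. Multiply: 2^11 = 2^8 × 2^2 × 2^1 ≡ 8 × 4 × 2 (mod 31): 8 × 4 = 32 ≡ 1; 1 × 2 = 2 ≡ 2. So 2^11 ≡ 2 (mod 31).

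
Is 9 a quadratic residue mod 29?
By Euler's criterion: 9^{14} ≡ 1 (mod 29). Since this equals 1, 9 is a QR.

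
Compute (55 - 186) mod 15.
4

(55 - 186) = -131
-131 mod 15 = 4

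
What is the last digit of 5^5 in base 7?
5 = 4 + 1 (binary 101). Repeated squaring mod 7: 5^1 ≡ 5; 5^2 ≡ 5² = 25 ≡ 4; 5^4 ≡ 4² = 16 ≡ 2. Multiply: 5^5 = 5^4 × 5^1 ≡ 2 × 5 (mod 7): 2 × 5 = 10 ≡ 3. So 5^5 ≡ 3 (mod 7).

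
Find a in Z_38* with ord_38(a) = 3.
7 has order 3 mod 38 since 7^{3} ≡ 1 (mod 38) and no smaller power works.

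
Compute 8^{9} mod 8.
0

Using successive squaring:
Binary expansion of 9: 1001
Powers of 8 mod 8 (each is the square of the previous):
  8^1 ≡ 0 (mod 8)
  8^2 ≡ 0² = 0 ≡ 0 (mod 8)
  8^4 ≡ 0² = 0 ≡ 0 (mod 8)
  8^8 ≡ 0² = 0 ≡ 0 (mod 8)
9 = 8 + 1, so 8^9 = 8^8 × 8^1 ≡ 0 × 0 (mod 8)
Multiplying step by step:
  0 × 0 = 0 ≡ 0 (mod 8)
Result: 8^9 ≡ 0 (mod 8)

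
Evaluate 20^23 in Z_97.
Using repeated squaring. 23 = 16 + 4 + 2 + 1 (binary 10111). Repeated squaring mod 97: 20^1 ≡ 20; 20^2 ≡ 20² = 400 ≡ 12; 20^4 ≡ 12² = 144 ≡ 47; 20^8 ≡ 47² = 2209 ≡ 75; 20^16 ≡ 75² = 5625 ≡ 96. Multiply: 20^23 = 20^16 × 20^4 × 20^2 × 20^1 ≡ 96 × 47 × 12 × 20 (mod 97): 96 × 47 = 4512 ≡ 50; 50 × 12 = 600 ≡ 18; 18 × 20 = 360 ≡ 69. So 20^23 ≡ 69 (mod 97).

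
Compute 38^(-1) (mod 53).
38^(-1) ≡ 7 (mod 53). Verification: 38 × 7 = 266 ≡ 1 (mod 53)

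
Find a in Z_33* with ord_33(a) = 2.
10 has order 2 mod 33 since 10^{2} ≡ 1 (mod 33) and no smaller power works.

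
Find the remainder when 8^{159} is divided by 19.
By Fermat: 8^{18} ≡ 1 (mod 19). 159 = 8×18 + 15. So 8^{159} ≡ 8^{15} ≡ 18 (mod 19)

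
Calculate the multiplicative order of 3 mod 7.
Powers of 3 mod 7: 3^1≡3, 3^2≡2, 3^3≡6, 3^4≡4, 3^5≡5, 3^6≡1. Order = 6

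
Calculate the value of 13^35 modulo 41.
Using repeated squaring. 35 = 32 + 2 + 1 (binary 100011). Repeated squaring mod 41: 13^1 ≡ 13; 13^2 ≡ 13² = 169 ≡ 5; 13^4 ≡ 5² = 25 ≡ 25; 13^8 ≡ 25² = 625 ≡ 10; 13^16 ≡ 10² = 100 ≡ 18; 13^32 ≡ 18² = 324 ≡ 37. Multiply: 13^35 = 13^32 × 13^2 × 13^1 ≡ 37 × 5 × 13 (mod 41): 37 × 5 = 185 ≡ 21; 21 × 13 = 273 ≡ 27. So 13^35 ≡ 27 (mod 41).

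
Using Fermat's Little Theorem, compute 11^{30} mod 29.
5

By Fermat's Little Theorem, a^(p-1) ≡ 1 (mod p) for prime p and gcd(a, p) = 1
Here p = 29, so 11^28 ≡ 1 (mod 29)
We can reduce the exponent: 30 mod 28 = 2
So 11^30 ≡ 11^2 (mod 29)
Computing: 11^2 mod 29 = 5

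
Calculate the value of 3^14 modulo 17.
Using repeated squaring. 14 = 8 + 4 + 2 (binary 1110). Repeated squaring mod 17: 3^1 ≡ 3; 3^2 ≡ 3² = 9 ≡ 9; 3^4 ≡ 9² = 81 ≡ 13; 3^8 ≡ 13² = 169 ≡ 16. Multiply: 3^14 = 3^8 × 3^4 × 3^2 ≡ 16 × 13 × 9 (mod 17): 16 × 13 = 208 ≡ 4; 4 × 9 = 36 ≡ 2. So 3^14 ≡ 2 (mod 17).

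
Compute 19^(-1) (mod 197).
19^(-1) ≡ 83 (mod 197). Verification: 19 × 83 = 1577 ≡ 1 (mod 197)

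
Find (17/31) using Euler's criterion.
(17/31) = 17^{15} mod 31 = -1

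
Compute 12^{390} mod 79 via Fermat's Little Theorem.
1

By Fermat's Little Theorem, a^(p-1) ≡ 1 (mod p) for prime p and gcd(a, p) = 1
Here p = 79, so 12^78 ≡ 1 (mod 79)
We can reduce the exponent: 390 mod 78 = 0
So 12^390 ≡ 12^0 (mod 79)
Computing: 12^0 mod 79 = 1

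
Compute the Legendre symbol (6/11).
(6/11) = 6^{5} mod 11 = -1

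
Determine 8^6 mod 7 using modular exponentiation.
8 ≡ 1 (mod 7). 6 = 4 + 2 (binary 110). Repeated squaring mod 7: 1^1 ≡ 1; 1^2 ≡ 1² = 1 ≡ 1; 1^4 ≡ 1² = 1 ≡ 1. Multiply: 8^6 ≡ 1^4 × 1^2 ≡ 1 × 1 (mod 7): 1 × 1 = 1 ≡ 1. So 8^6 ≡ 1 (mod 7).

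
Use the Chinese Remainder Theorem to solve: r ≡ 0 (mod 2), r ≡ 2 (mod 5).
M = 2 × 5 = 10. M₁ = 5, y₁ ≡ 1 (mod 2). M₂ = 2, y₂ ≡ 3 (mod 5). r = 0×5×1 + 2×2×3 ≡ 2 (mod 10)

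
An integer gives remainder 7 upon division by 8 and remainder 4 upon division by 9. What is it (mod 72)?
M = 8 × 9 = 72. M₁ = 9, y₁ ≡ 1 (mod 8). M₂ = 8, y₂ ≡ 8 (mod 9). m = 7×9×1 + 4×8×8 ≡ 31 (mod 72). The smallest positive such number is 31.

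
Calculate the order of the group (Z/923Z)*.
840

Prime factorization: 923 = 13 × 71
Using the formula φ(n) = n × Π(1 - 1/p) for each prime factor p:
φ(923) = 923 × (1 - 1/13) × (1 - 1/71)
φ(923) = 840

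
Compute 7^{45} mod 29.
24

Using successive squaring:
Binary expansion of 45: 101101
Powers of 7 mod 29 (each is the square of the previous):
  7^1 ≡ 7 (mod 29)
  7^2 ≡ 7² = 49 ≡ 20 (mod 29)
  7^4 ≡ 20² = 400 ≡ 23 (mod 29)
  7^8 ≡ 23² = 529 ≡ 7 (mod 29)
  7^16 ≡ 7² = 49 ≡ 20 (mod 29)
  7^32 ≡ 20² = 400 ≡ 23 (mod 29)
45 = 32 + 8 + 4 + 1, so 7^45 = 7^32 × 7^8 × 7^4 × 7^1 ≡ 23 × 7 × 23 × 7 (mod 29)
Multiplying step by step:
  23 × 7 = 161 ≡ 16 (mod 29)
  16 × 23 = 368 ≡ 20 (mod 29)
  20 × 7 = 140 ≡ 24 (mod 29)
Result: 7^45 ≡ 24 (mod 29)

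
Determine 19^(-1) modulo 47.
19^(-1) ≡ 5 (mod 47). Verification: 19 × 5 = 95 ≡ 1 (mod 47)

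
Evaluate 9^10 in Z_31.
10 = 8 + 2 (binary 1010). Repeated squaring mod 31: 9^1 ≡ 9; 9^2 ≡ 9² = 81 ≡ 19; 9^4 ≡ 19² = 361 ≡ 20; 9^8 ≡ 20² = 400 ≡ 28. Multiply: 9^10 = 9^8 × 9^2 ≡ 28 × 19 (mod 31): 28 × 19 = 532 ≡ 5. So 9^10 ≡ 5 (mod 31).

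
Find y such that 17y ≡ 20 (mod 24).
4

Since gcd(17, 24) = 1 divides 20, a solution exists.
Multiply both sides by the inverse of 17 mod 24:
  17^(-1) mod 24 = 17
  x ≡ 17 × 20 ≡ 340 ≡ 4 (mod 24)
Verification: 17 × 4 = 68 = 2 × 24 + 20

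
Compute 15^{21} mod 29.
12

Using successive squaring:
Binary expansion of 21: 10101
Powers of 15 mod 29 (each is the square of the previous):
  15^1 ≡ 15 (mod 29)
  15^2 ≡ 15² = 225 ≡ 22 (mod 29)
  15^4 ≡ 22² = 484 ≡ 20 (mod 29)
  15^8 ≡ 20² = 400 ≡ 23 (mod 29)
  15^16 ≡ 23² = 529 ≡ 7 (mod 29)
21 = 16 + 4 + 1, so 15^21 = 15^16 × 15^4 × 15^1 ≡ 7 × 20 × 15 (mod 29)
Multiplying step by step:
  7 × 20 = 140 ≡ 24 (mod 29)
  24 × 15 = 360 ≡ 12 (mod 29)
Result: 15^21 ≡ 12 (mod 29)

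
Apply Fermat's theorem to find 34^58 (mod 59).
By Fermat's Little Theorem, 34^{58} ≡ 1 (mod 59) since 59 is prime and gcd(34, 59) = 1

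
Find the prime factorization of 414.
2 × 3^2 × 23

Divide by primes starting from smallest:
414 ÷ 2 = 207
207 ÷ 3 = 69
69 ÷ 3 = 23
23 ÷ 23 = 1

414 = 2 × 3^2 × 23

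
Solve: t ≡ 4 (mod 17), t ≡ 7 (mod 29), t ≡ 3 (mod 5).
M = 17 × 29 × 5 = 2465. M₁ = 145, y₁ ≡ 2 (mod 17). M₂ = 85, y₂ ≡ 14 (mod 29). M₃ = 493, y₃ ≡ 2 (mod 5). t = 4×145×2 + 7×85×14 + 3×493×2 ≡ 123 (mod 2465)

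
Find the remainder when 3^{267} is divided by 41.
By Fermat: 3^{40} ≡ 1 (mod 41). 267 = 6×40 + 27. So 3^{267} ≡ 3^{27} ≡ 27 (mod 41)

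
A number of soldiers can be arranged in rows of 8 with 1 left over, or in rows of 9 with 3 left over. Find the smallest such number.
M = 8 × 9 = 72. M₁ = 9, y₁ ≡ 1 (mod 8). M₂ = 8, y₂ ≡ 8 (mod 9). x = 1×9×1 + 3×8×8 ≡ 57 (mod 72). The smallest positive such number is 57.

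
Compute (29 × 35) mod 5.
0

(29 × 35) = 1015
1015 mod 5 = 0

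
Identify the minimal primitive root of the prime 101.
p - 1 = 100 has prime divisors 2, 5. h is a primitive root mod 101 iff h^(100/q) ≢ 1 (mod 101) for each such q.
h = 2: 2^50 ≡ 100, 2^20 ≡ 95 (mod 101); none is 1, so 2 has order 100 and is a primitive root.
The smallest primitive root mod 101 is g = 2.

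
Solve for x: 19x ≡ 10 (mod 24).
22

Since gcd(19, 24) = 1 divides 10, a solution exists.
Multiply both sides by the inverse of 19 mod 24:
  19^(-1) mod 24 = 19
  x ≡ 19 × 10 ≡ 190 ≡ 22 (mod 24)
Verification: 19 × 22 = 418 = 17 × 24 + 10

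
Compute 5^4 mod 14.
4 = 4 (binary 100). Repeated squaring mod 14: 5^1 ≡ 5; 5^2 ≡ 5² = 25 ≡ 11; 5^4 ≡ 11² = 121 ≡ 9. So 5^4 ≡ 9 (mod 14).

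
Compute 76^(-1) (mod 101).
4

Using Extended Euclidean Algorithm:
gcd(76, 101) = 1
Bezout coefficients: 76 × 4 + 101 × -3 = 1
So 76 × 4 ≡ 1 (mod 101)
The inverse is 4 mod 101 = 4
Verification: 76 × 4 = 304 = 3 × 101 + 1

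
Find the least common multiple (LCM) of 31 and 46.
1426

First find GCD(31, 46) using the Euclidean algorithm:
31 = 0 × 46 + 31
46 = 1 × 31 + 15
31 = 2 × 15 + 1
15 = 15 × 1 + 0
GCD(31, 46) = 1

LCM formula: LCM(a, b) = (a × b) / GCD(a, b)
LCM(31, 46) = (31 × 46) / 1
LCM(31, 46) = 1426 / 1
LCM(31, 46) = 1426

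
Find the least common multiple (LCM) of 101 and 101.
101

First find GCD(101, 101) using the Euclidean algorithm:
101 = 1 × 101 + 0
GCD(101, 101) = 101

LCM formula: LCM(a, b) = (a × b) / GCD(a, b)
LCM(101, 101) = (101 × 101) / 101
LCM(101, 101) = 10201 / 101
LCM(101, 101) = 101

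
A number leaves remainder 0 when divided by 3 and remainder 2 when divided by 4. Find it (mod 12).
M = 3 × 4 = 12. M₁ = 4, y₁ ≡ 1 (mod 3). M₂ = 3, y₂ ≡ 3 (mod 4). n = 0×4×1 + 2×3×3 ≡ 6 (mod 12)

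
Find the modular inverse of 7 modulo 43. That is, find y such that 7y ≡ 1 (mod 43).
37

Using Extended Euclidean Algorithm:
gcd(7, 43) = 1
Bezout coefficients: 7 × -6 + 43 × 1 = 1
So 7 × -6 ≡ 1 (mod 43)
The inverse is -6 mod 43 = 37
Verification: 7 × 37 = 259 = 6 × 43 + 1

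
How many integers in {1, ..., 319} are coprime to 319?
280

Prime factorization: 319 = 11 × 29
Using the formula φ(n) = n × Π(1 - 1/p) for each prime factor p:
φ(319) = 319 × (1 - 1/11) × (1 - 1/29)
φ(319) = 280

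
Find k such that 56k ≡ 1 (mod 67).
56^(-1) ≡ 6 (mod 67). Verification: 56 × 6 = 336 ≡ 1 (mod 67)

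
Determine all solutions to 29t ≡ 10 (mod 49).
24

Since gcd(29, 49) = 1 divides 10, a solution exists.
Multiply both sides by the inverse of 29 mod 49:
  29^(-1) mod 49 = 22
  x ≡ 22 × 10 ≡ 220 ≡ 24 (mod 49)
Verification: 29 × 24 = 696 = 14 × 49 + 10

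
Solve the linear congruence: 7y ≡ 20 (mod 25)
10

Since gcd(7, 25) = 1 divides 20, a solution exists.
Multiply both sides by the inverse of 7 mod 25:
  7^(-1) mod 25 = 18
  x ≡ 18 × 20 ≡ 360 ≡ 10 (mod 25)
Verification: 7 × 10 = 70 = 2 × 25 + 20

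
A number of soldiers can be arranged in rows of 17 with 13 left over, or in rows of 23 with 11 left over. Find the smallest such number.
M = 17 × 23 = 391. M₁ = 23, y₁ ≡ 3 (mod 17). M₂ = 17, y₂ ≡ 19 (mod 23). z = 13×23×3 + 11×17×19 ≡ 149 (mod 391). The smallest positive such number is 149.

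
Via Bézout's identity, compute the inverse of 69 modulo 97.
Extended GCD: 69(45) + 97(-32) = 1. So 69^(-1) ≡ 45 ≡ 45 (mod 97). Verify: 69 × 45 = 3105 ≡ 1 (mod 97)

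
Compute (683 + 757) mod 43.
21

(683 + 757) = 1440
1440 mod 43 = 21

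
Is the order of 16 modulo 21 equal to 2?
No, the actual order is 3, not 2.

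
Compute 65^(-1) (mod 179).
65^(-1) ≡ 168 (mod 179). Verification: 65 × 168 = 10920 ≡ 1 (mod 179)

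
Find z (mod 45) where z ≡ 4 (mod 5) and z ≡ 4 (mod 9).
M = 5 × 9 = 45. M₁ = 9, y₁ ≡ 4 (mod 5). M₂ = 5, y₂ ≡ 2 (mod 9). z = 4×9×4 + 4×5×2 ≡ 4 (mod 45)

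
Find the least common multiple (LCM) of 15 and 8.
120

First find GCD(15, 8) using the Euclidean algorithm:
15 = 1 × 8 + 7
8 = 1 × 7 + 1
7 = 7 × 1 + 0
GCD(15, 8) = 1

LCM formula: LCM(a, b) = (a × b) / GCD(a, b)
LCM(15, 8) = (15 × 8) / 1
LCM(15, 8) = 120 / 1
LCM(15, 8) = 120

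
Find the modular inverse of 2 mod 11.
2^(-1) ≡ 6 (mod 11). Verification: 2 × 6 = 12 ≡ 1 (mod 11)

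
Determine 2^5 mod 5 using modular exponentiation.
5 = 4 + 1 (binary 101). Repeated squaring mod 5: 2^1 ≡ 2; 2^2 ≡ 2² = 4 ≡ 4; 2^4 ≡ 4² = 16 ≡ 1. Multiply: 2^5 = 2^4 × 2^1 ≡ 1 × 2 (mod 5): 1 × 2 = 2 ≡ 2. So 2^5 ≡ 2 (mod 5).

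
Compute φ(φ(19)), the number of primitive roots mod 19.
Number of primitive roots mod 19 = φ(18) = 6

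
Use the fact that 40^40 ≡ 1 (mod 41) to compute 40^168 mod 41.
By Fermat: 40^{40} ≡ 1 (mod 41). 168 = 4×40 + 8. So 40^{168} ≡ 40^{8} ≡ 1 (mod 41)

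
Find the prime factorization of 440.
2^3 × 5 × 11

Divide by primes starting from smallest:
440 ÷ 2 = 220
220 ÷ 2 = 110
110 ÷ 2 = 55
55 ÷ 5 = 11
11 ÷ 11 = 1

440 = 2^3 × 5 × 11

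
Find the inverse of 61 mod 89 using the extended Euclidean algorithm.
Extended GCD: 61(-35) + 89(24) = 1. So 61^(-1) ≡ 54 ≡ 54 (mod 89). Verify: 61 × 54 = 3294 ≡ 1 (mod 89)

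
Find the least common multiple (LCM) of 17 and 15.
255

First find GCD(17, 15) using the Euclidean algorithm:
17 = 1 × 15 + 2
15 = 7 × 2 + 1
2 = 2 × 1 + 0
GCD(17, 15) = 1

LCM formula: LCM(a, b) = (a × b) / GCD(a, b)
LCM(17, 15) = (17 × 15) / 1
LCM(17, 15) = 255 / 1
LCM(17, 15) = 255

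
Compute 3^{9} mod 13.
1

Using successive squaring:
Binary expansion of 9: 1001
Powers of 3 mod 13 (each is the square of the previous):
  3^1 ≡ 3 (mod 13)
  3^2 ≡ 3² = 9 ≡ 9 (mod 13)
  3^4 ≡ 9² = 81 ≡ 3 (mod 13)
  3^8 ≡ 3² = 9 ≡ 9 (mod 13)
9 = 8 + 1, so 3^9 = 3^8 × 3^1 ≡ 9 × 3 (mod 13)
Multiplying step by step:
  9 × 3 = 27 ≡ 1 (mod 13)
Result: 3^9 ≡ 1 (mod 13)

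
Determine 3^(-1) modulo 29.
3^(-1) ≡ 10 (mod 29). Verification: 3 × 10 = 30 ≡ 1 (mod 29)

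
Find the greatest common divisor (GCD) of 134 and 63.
1

Using the Euclidean algorithm:
134 = 2 × 63 + 8
63 = 7 × 8 + 7
8 = 1 × 7 + 1
7 = 7 × 1 + 0

GCD(134, 63) = 1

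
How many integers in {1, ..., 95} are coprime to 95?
72

Prime factorization: 95 = 5 × 19
Using the formula φ(n) = n × Π(1 - 1/p) for each prime factor p:
φ(95) = 95 × (1 - 1/5) × (1 - 1/19)
φ(95) = 72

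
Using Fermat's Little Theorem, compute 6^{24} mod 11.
9

By Fermat's Little Theorem, a^(p-1) ≡ 1 (mod p) for prime p and gcd(a, p) = 1
Here p = 11, so 6^10 ≡ 1 (mod 11)
We can reduce the exponent: 24 mod 10 = 4
So 6^24 ≡ 6^4 (mod 11)
Computing: 6^4 mod 11 = 9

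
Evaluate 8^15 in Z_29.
Using repeated squaring. 15 = 8 + 4 + 2 + 1 (binary 1111). Repeated squaring mod 29: 8^1 ≡ 8; 8^2 ≡ 8² = 64 ≡ 6; 8^4 ≡ 6² = 36 ≡ 7; 8^8 ≡ 7² = 49 ≡ 20. Multiply: 8^15 = 8^8 × 8^4 × 8^2 × 8^1 ≡ 20 × 7 × 6 × 8 (mod 29): 20 × 7 = 140 ≡ 24; 24 × 6 = 144 ≡ 28; 28 × 8 = 224 ≡ 21. So 8^15 ≡ 21 (mod 29).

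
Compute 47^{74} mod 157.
109

Using successive squaring:
Binary expansion of 74: 1001010
Powers of 47 mod 157 (each is the square of the previous):
  47^1 ≡ 47 (mod 157)
  47^2 ≡ 47² = 2209 ≡ 11 (mod 157)
  47^4 ≡ 11² = 121 ≡ 121 (mod 157)
  47^8 ≡ 121² = 14641 ≡ 40 (mod 157)
  47^16 ≡ 40² = 1600 ≡ 30 (mod 157)
  47^32 ≡ 30² = 900 ≡ 115 (mod 157)
  47^64 ≡ 115² = 13225 ≡ 37 (mod 157)
74 = 64 + 8 + 2, so 47^74 = 47^64 × 47^8 × 47^2 ≡ 37 × 40 × 11 (mod 157)
Multiplying step by step:
  37 × 40 = 1480 ≡ 67 (mod 157)
  67 × 11 = 737 ≡ 109 (mod 157)
Result: 47^74 ≡ 109 (mod 157)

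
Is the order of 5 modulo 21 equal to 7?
No, the actual order is 6, not 7.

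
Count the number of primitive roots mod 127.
Number of primitive roots mod 127 = φ(126) = 36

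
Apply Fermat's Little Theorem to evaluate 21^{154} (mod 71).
5

By Fermat's Little Theorem, a^(p-1) ≡ 1 (mod p) for prime p and gcd(a, p) = 1
Here p = 71, so 21^70 ≡ 1 (mod 71)
We can reduce the exponent: 154 mod 70 = 14
So 21^154 ≡ 21^14 (mod 71)
Computing: 21^14 mod 71 = 5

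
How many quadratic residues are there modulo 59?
For prime 59, there are (p-1)/2 = (59-1)/2 = 29 quadratic residues (excluding 0).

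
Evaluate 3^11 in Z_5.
Using Fermat: 3^{4} ≡ 1 (mod 5). 11 ≡ 3 (mod 4). So 3^{11} ≡ 3^{3} ≡ 2 (mod 5)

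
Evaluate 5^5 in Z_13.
5 = 4 + 1 (binary 101). Repeated squaring mod 13: 5^1 ≡ 5; 5^2 ≡ 5² = 25 ≡ 12; 5^4 ≡ 12² = 144 ≡ 1. Multiply: 5^5 = 5^4 × 5^1 ≡ 1 × 5 (mod 13): 1 × 5 = 5 ≡ 5. So 5^5 ≡ 5 (mod 13).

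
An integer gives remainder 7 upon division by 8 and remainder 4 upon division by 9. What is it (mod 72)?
M = 8 × 9 = 72. M₁ = 9, y₁ ≡ 1 (mod 8). M₂ = 8, y₂ ≡ 8 (mod 9). z = 7×9×1 + 4×8×8 ≡ 31 (mod 72). The smallest positive such number is 31.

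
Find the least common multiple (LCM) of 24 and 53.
1272

First find GCD(24, 53) using the Euclidean algorithm:
24 = 0 × 53 + 24
53 = 2 × 24 + 5
24 = 4 × 5 + 4
5 = 1 × 4 + 1
4 = 4 × 1 + 0
GCD(24, 53) = 1

LCM formula: LCM(a, b) = (a × b) / GCD(a, b)
LCM(24, 53) = (24 × 53) / 1
LCM(24, 53) = 1272 / 1
LCM(24, 53) = 1272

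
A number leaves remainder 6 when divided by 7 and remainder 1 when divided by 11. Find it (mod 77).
M = 7 × 11 = 77. M₁ = 11, y₁ ≡ 2 (mod 7). M₂ = 7, y₂ ≡ 8 (mod 11). k = 6×11×2 + 1×7×8 ≡ 34 (mod 77)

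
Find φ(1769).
1680

Prime factorization: 1769 = 29 × 61
Using the formula φ(n) = n × Π(1 - 1/p) for each prime factor p:
φ(1769) = 1769 × (1 - 1/29) × (1 - 1/61)
φ(1769) = 1680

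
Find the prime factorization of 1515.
3 × 5 × 101

Divide by primes starting from smallest:
1515 ÷ 3 = 505
505 ÷ 5 = 101
101 ÷ 101 = 1

1515 = 3 × 5 × 101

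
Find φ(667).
616

Prime factorization: 667 = 23 × 29
Using the formula φ(n) = n × Π(1 - 1/p) for each prime factor p:
φ(667) = 667 × (1 - 1/23) × (1 - 1/29)
φ(667) = 616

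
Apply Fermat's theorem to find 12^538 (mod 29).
By Fermat: 12^{28} ≡ 1 (mod 29). 538 ≡ 6 (mod 28). So 12^{538} ≡ 12^{6} ≡ 28 (mod 29)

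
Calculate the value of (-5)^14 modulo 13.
Using Fermat: (-5)^{12} ≡ 1 (mod 13). 14 ≡ 2 (mod 12). So (-5)^{14} ≡ (-5)^{2} ≡ 12 (mod 13)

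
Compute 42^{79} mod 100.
28

Using successive squaring:
Binary expansion of 79: 1001111
Powers of 42 mod 100 (each is the square of the previous):
  42^1 ≡ 42 (mod 100)
  42^2 ≡ 42² = 1764 ≡ 64 (mod 100)
  42^4 ≡ 64² = 4096 ≡ 96 (mod 100)
  42^8 ≡ 96² = 9216 ≡ 16 (mod 100)
  42^16 ≡ 16² = 256 ≡ 56 (mod 100)
  42^32 ≡ 56² = 3136 ≡ 36 (mod 100)
  42^64 ≡ 36² = 1296 ≡ 96 (mod 100)
79 = 64 + 8 + 4 + 2 + 1, so 42^79 = 42^64 × 42^8 × 42^4 × 42^2 × 42^1 ≡ 96 × 16 × 96 × 64 × 42 (mod 100)
Multiplying step by step:
  96 × 16 = 1536 ≡ 36 (mod 100)
  36 × 96 = 3456 ≡ 56 (mod 100)
  56 × 64 = 3584 ≡ 84 (mod 100)
  84 × 42 = 3528 ≡ 28 (mod 100)
Result: 42^79 ≡ 28 (mod 100)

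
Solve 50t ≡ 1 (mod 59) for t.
13

Using Extended Euclidean Algorithm:
gcd(50, 59) = 1
Bezout coefficients: 50 × 13 + 59 × -11 = 1
So 50 × 13 ≡ 1 (mod 59)
The inverse is 13 mod 59 = 13
Verification: 50 × 13 = 650 = 11 × 59 + 1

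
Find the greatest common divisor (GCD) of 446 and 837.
1

Using the Euclidean algorithm:
446 = 0 × 837 + 446
837 = 1 × 446 + 391
446 = 1 × 391 + 55
391 = 7 × 55 + 6
55 = 9 × 6 + 1
6 = 6 × 1 + 0

GCD(446, 837) = 1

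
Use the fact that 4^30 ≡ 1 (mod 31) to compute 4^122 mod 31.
By Fermat: 4^{30} ≡ 1 (mod 31). 122 = 4×30 + 2. So 4^{122} ≡ 4^{2} ≡ 16 (mod 31)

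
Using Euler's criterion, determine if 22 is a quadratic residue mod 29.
By Euler's criterion: 22^{14} ≡ 1 (mod 29). Since this equals 1, 22 is a QR.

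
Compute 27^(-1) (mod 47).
27^(-1) ≡ 7 (mod 47). Verification: 27 × 7 = 189 ≡ 1 (mod 47)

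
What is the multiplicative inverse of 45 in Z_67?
3

Using Extended Euclidean Algorithm:
gcd(45, 67) = 1
Bezout coefficients: 45 × 3 + 67 × -2 = 1
So 45 × 3 ≡ 1 (mod 67)
The inverse is 3 mod 67 = 3
Verification: 45 × 3 = 135 = 2 × 67 + 1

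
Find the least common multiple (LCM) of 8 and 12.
24

First find GCD(8, 12) using the Euclidean algorithm:
8 = 0 × 12 + 8
12 = 1 × 8 + 4
8 = 2 × 4 + 0
GCD(8, 12) = 4

LCM formula: LCM(a, b) = (a × b) / GCD(a, b)
LCM(8, 12) = (8 × 12) / 4
LCM(8, 12) = 96 / 4
LCM(8, 12) = 24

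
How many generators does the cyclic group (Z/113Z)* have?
48

The number of primitive roots modulo p is φ(p-1) = φ(112)
φ(112) = 48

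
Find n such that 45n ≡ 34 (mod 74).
32

Since gcd(45, 74) = 1 divides 34, a solution exists.
Multiply both sides by the inverse of 45 mod 74:
  45^(-1) mod 74 = 51
  x ≡ 51 × 34 ≡ 1734 ≡ 32 (mod 74)
Verification: 45 × 32 = 1440 = 19 × 74 + 34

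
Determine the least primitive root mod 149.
p - 1 = 148 has prime divisors 2, 37. h is a primitive root mod 149 iff h^(148/q) ≢ 1 (mod 149) for each such q.
h = 2: 2^74 ≡ 148, 2^4 ≡ 16 (mod 149); none is 1, so 2 has order 148 and is a primitive root.
The smallest primitive root mod 149 is g = 2.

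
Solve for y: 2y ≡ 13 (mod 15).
14

Since gcd(2, 15) = 1 divides 13, a solution exists.
Multiply both sides by the inverse of 2 mod 15:
  2^(-1) mod 15 = 8
  x ≡ 8 × 13 ≡ 104 ≡ 14 (mod 15)
Verification: 2 × 14 = 28 = 1 × 15 + 13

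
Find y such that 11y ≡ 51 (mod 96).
57

Since gcd(11, 96) = 1 divides 51, a solution exists.
Multiply both sides by the inverse of 11 mod 96:
  11^(-1) mod 96 = 35
  x ≡ 35 × 51 ≡ 1785 ≡ 57 (mod 96)
Verification: 11 × 57 = 627 = 6 × 96 + 51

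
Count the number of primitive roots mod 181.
Number of primitive roots mod 181 = φ(180) = 48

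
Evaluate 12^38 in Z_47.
Using repeated squaring. 38 = 32 + 4 + 2 (binary 100110). Repeated squaring mod 47: 12^1 ≡ 12; 12^2 ≡ 12² = 144 ≡ 3; 12^4 ≡ 3² = 9 ≡ 9; 12^8 ≡ 9² = 81 ≡ 34; 12^16 ≡ 34² = 1156 ≡ 28; 12^32 ≡ 28² = 784 ≡ 32. Multiply: 12^38 = 12^32 × 12^4 × 12^2 ≡ 32 × 9 × 3 (mod 47): 32 × 9 = 288 ≡ 6; 6 × 3 = 18 ≡ 18. So 12^38 ≡ 18 (mod 47).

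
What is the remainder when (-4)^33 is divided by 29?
Using Fermat: (-4)^{28} ≡ 1 (mod 29). 33 ≡ 5 (mod 28). So (-4)^{33} ≡ (-4)^{5} ≡ 20 (mod 29)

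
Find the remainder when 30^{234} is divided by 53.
By Fermat: 30^{52} ≡ 1 (mod 53). 234 = 4×52 + 26. So 30^{234} ≡ 30^{26} ≡ 52 (mod 53)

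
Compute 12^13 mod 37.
Using repeated squaring. 13 = 8 + 4 + 1 (binary 1101). Repeated squaring mod 37: 12^1 ≡ 12; 12^2 ≡ 12² = 144 ≡ 33; 12^4 ≡ 33² = 1089 ≡ 16; 12^8 ≡ 16² = 256 ≡ 34. Multiply: 12^13 = 12^8 × 12^4 × 12^1 ≡ 34 × 16 × 12 (mod 37): 34 × 16 = 544 ≡ 26; 26 × 12 = 312 ≡ 16. So 12^13 ≡ 16 (mod 37).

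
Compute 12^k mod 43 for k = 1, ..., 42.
g^1, g^2, ..., g^{42} mod 43: {12, 15, 8, 10, 34, 21, 37, 14, 39, 38, 26, 11, 3, 36, 2, 24, 30, 16, 20, 25, 42, 31, 28, 35, 33, 9, 22, 6, 29, 4, 5, 17, 32, 40, 7, 41, 19, 13, 27, 23, 18, 1}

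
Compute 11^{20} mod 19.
7

Using successive squaring:
Binary expansion of 20: 10100
Powers of 11 mod 19 (each is the square of the previous):
  11^1 ≡ 11 (mod 19)
  11^2 ≡ 11² = 121 ≡ 7 (mod 19)
  11^4 ≡ 7² = 49 ≡ 11 (mod 19)
  11^8 ≡ 11² = 121 ≡ 7 (mod 19)
  11^16 ≡ 7² = 49 ≡ 11 (mod 19)
20 = 16 + 4, so 11^20 = 11^16 × 11^4 ≡ 11 × 11 (mod 19)
Multiplying step by step:
  11 × 11 = 121 ≡ 7 (mod 19)
Result: 11^20 ≡ 7 (mod 19)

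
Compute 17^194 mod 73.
Using Fermat: 17^{72} ≡ 1 (mod 73). 194 ≡ 50 (mod 72). So 17^{194} ≡ 17^{50} ≡ 70 (mod 73)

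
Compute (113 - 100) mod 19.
13

(113 - 100) = 13
13 mod 19 = 13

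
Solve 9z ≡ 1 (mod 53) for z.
9^(-1) ≡ 6 (mod 53). Verification: 9 × 6 = 54 ≡ 1 (mod 53)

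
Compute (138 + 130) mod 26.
8

(138 + 130) = 268
268 mod 26 = 8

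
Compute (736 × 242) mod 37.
31

(736 × 242) = 178112
178112 mod 37 = 31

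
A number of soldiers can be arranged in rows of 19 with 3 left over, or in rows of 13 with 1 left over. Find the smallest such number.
M = 19 × 13 = 247. M₁ = 13, y₁ ≡ 3 (mod 19). M₂ = 19, y₂ ≡ 11 (mod 13). t = 3×13×3 + 1×19×11 ≡ 79 (mod 247). The smallest positive such number is 79.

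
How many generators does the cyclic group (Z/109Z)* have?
36

The number of primitive roots modulo p is φ(p-1) = φ(108)
φ(108) = 36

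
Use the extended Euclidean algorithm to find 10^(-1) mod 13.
Extended GCD: 10(4) + 13(-3) = 1. So 10^(-1) ≡ 4 ≡ 4 (mod 13). Verify: 10 × 4 = 40 ≡ 1 (mod 13)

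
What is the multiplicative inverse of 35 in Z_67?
23

Using Extended Euclidean Algorithm:
gcd(35, 67) = 1
Bezout coefficients: 35 × 23 + 67 × -12 = 1
So 35 × 23 ≡ 1 (mod 67)
The inverse is 23 mod 67 = 23
Verification: 35 × 23 = 805 = 12 × 67 + 1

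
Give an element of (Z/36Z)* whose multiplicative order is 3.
13 has order 3 mod 36 since 13^{3} ≡ 1 (mod 36) and no smaller power works.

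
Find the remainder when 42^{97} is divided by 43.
By Fermat: 42^{42} ≡ 1 (mod 43). 97 = 2×42 + 13. So 42^{97} ≡ 42^{13} ≡ 42 (mod 43)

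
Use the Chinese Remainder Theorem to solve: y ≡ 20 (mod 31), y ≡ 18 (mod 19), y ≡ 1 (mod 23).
8948

Using the Chinese Remainder Theorem:
M = product of moduli = 13547
For equation 1: M_1 = 437, 437 ≡ 3 (mod 31), inverse of 437 mod 31 is 21 (check: 3 × 21 = 63 ≡ 1 (mod 31))
For equation 2: M_2 = 713, 713 ≡ 10 (mod 19), inverse of 713 mod 19 is 2 (check: 10 × 2 = 20 ≡ 1 (mod 19))
For equation 3: M_3 = 589, 589 ≡ 14 (mod 23), inverse of 589 mod 23 is 5 (check: 14 × 5 = 70 ≡ 1 (mod 23))
Combine: y ≡ Σ r_i×M_i×(M_i⁻¹ mod m_i) = 20×437×21 + 18×713×2 + 1×589×5 = 183540 + 25668 + 2945 = 212153
212153 mod 13547 = 8948
y ≡ 8948 (mod 13547)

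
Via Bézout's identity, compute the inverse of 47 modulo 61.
Extended GCD: 47(13) + 61(-10) = 1. So 47^(-1) ≡ 13 ≡ 13 (mod 61). Verify: 47 × 13 = 611 ≡ 1 (mod 61)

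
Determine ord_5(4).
Powers of 4 mod 5: 4^1≡4, 4^2≡1. Order = 2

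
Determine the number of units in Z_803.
720

Prime factorization: 803 = 11 × 73
Using the formula φ(n) = n × Π(1 - 1/p) for each prime factor p:
φ(803) = 803 × (1 - 1/11) × (1 - 1/73)
φ(803) = 720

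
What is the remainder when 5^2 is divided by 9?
2 = 2 (binary 10). Repeated squaring mod 9: 5^1 ≡ 5; 5^2 ≡ 5² = 25 ≡ 7. So 5^2 ≡ 7 (mod 9).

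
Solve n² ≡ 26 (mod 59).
The square roots of 26 mod 59 are 12 and 47. Verify: 12² = 144 ≡ 26 (mod 59)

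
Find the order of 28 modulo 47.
Powers of 28 mod 47: 28^1≡28, 28^2≡32, 28^3≡3, 28^4≡37, 28^5≡2, 28^6≡9, 28^7≡17, 28^8≡6, 28^9≡27, 28^10≡4, 28^11≡18, 28^12≡34, 28^13≡12, 28^14≡7, 28^15≡8, 28^16≡36, 28^17≡21, 28^18≡24, 28^19≡14, 28^20≡16, 28^21≡25, 28^22≡42, 28^23≡1. Order = 23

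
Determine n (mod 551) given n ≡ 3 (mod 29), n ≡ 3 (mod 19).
3

Using the Chinese Remainder Theorem:
M = product of moduli = 551
For equation 1: M_1 = 19, 19 ≡ 19 (mod 29), inverse of 19 mod 29 is 26 (check: 19 × 26 = 494 ≡ 1 (mod 29))
For equation 2: M_2 = 29, 29 ≡ 10 (mod 19), inverse of 29 mod 19 is 2 (check: 10 × 2 = 20 ≡ 1 (mod 19))
Combine: n ≡ Σ r_i×M_i×(M_i⁻¹ mod m_i) = 3×19×26 + 3×29×2 = 1482 + 174 = 1656
1656 mod 551 = 3
n ≡ 3 (mod 551)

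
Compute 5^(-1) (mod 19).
5^(-1) ≡ 4 (mod 19). Verification: 5 × 4 = 20 ≡ 1 (mod 19)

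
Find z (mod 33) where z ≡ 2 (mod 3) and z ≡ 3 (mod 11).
M = 3 × 11 = 33. M₁ = 11, y₁ ≡ 2 (mod 3). M₂ = 3, y₂ ≡ 4 (mod 11). z = 2×11×2 + 3×3×4 ≡ 14 (mod 33)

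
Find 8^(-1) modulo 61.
23

Using Extended Euclidean Algorithm:
gcd(8, 61) = 1
Bezout coefficients: 8 × 23 + 61 × -3 = 1
So 8 × 23 ≡ 1 (mod 61)
The inverse is 23 mod 61 = 23
Verification: 8 × 23 = 184 = 3 × 61 + 1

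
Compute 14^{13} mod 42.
14

Using successive squaring:
Binary expansion of 13: 1101
Powers of 14 mod 42 (each is the square of the previous):
  14^1 ≡ 14 (mod 42)
  14^2 ≡ 14² = 196 ≡ 28 (mod 42)
  14^4 ≡ 28² = 784 ≡ 28 (mod 42)
  14^8 ≡ 28² = 784 ≡ 28 (mod 42)
13 = 8 + 4 + 1, so 14^13 = 14^8 × 14^4 × 14^1 ≡ 28 × 28 × 14 (mod 42)
Multiplying step by step:
  28 × 28 = 784 ≡ 28 (mod 42)
  28 × 14 = 392 ≡ 14 (mod 42)
Result: 14^13 ≡ 14 (mod 42)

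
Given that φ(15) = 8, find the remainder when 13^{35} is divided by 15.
By Euler: 13^{8} ≡ 1 (mod 15) since gcd(13, 15) = 1. 35 = 4×8 + 3. So 13^{35} ≡ 13^{3} ≡ 7 (mod 15)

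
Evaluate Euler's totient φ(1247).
1176

Prime factorization: 1247 = 29 × 43
Using the formula φ(n) = n × Π(1 - 1/p) for each prime factor p:
φ(1247) = 1247 × (1 - 1/29) × (1 - 1/43)
φ(1247) = 1176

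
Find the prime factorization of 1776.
2^4 × 3 × 37

Divide by primes starting from smallest:
1776 ÷ 2 = 888
888 ÷ 2 = 444
444 ÷ 2 = 222
222 ÷ 2 = 111
111 ÷ 3 = 37
37 ÷ 37 = 1

1776 = 2^4 × 3 × 37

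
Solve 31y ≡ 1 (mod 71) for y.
55

Using Extended Euclidean Algorithm:
gcd(31, 71) = 1
Bezout coefficients: 31 × -16 + 71 × 7 = 1
So 31 × -16 ≡ 1 (mod 71)
The inverse is -16 mod 71 = 55
Verification: 31 × 55 = 1705 = 24 × 71 + 1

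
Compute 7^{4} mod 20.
1

Using successive squaring:
Binary expansion of 4: 100
Powers of 7 mod 20 (each is the square of the previous):
  7^1 ≡ 7 (mod 20)
  7^2 ≡ 7² = 49 ≡ 9 (mod 20)
  7^4 ≡ 9² = 81 ≡ 1 (mod 20)
4 is a power of 2, so 7^4 is the last square: ≡ 1 (mod 20)
Result: 7^4 ≡ 1 (mod 20)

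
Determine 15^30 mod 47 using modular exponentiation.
Using repeated squaring. 30 = 16 + 8 + 4 + 2 (binary 11110). Repeated squaring mod 47: 15^1 ≡ 15; 15^2 ≡ 15² = 225 ≡ 37; 15^4 ≡ 37² = 1369 ≡ 6; 15^8 ≡ 6² = 36 ≡ 36; 15^16 ≡ 36² = 1296 ≡ 27. Multiply: 15^30 = 15^16 × 15^8 × 15^4 × 15^2 ≡ 27 × 36 × 6 × 37 (mod 47): 27 × 36 = 972 ≡ 32; 32 × 6 = 192 ≡ 4; 4 × 37 = 148 ≡ 7. So 15^30 ≡ 7 (mod 47).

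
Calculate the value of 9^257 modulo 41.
Using Fermat: 9^{40} ≡ 1 (mod 41). 257 ≡ 17 (mod 40). So 9^{257} ≡ 9^{17} ≡ 9 (mod 41)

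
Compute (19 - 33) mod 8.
2

(19 - 33) = -14
-14 mod 8 = 2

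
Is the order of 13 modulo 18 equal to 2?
No, the actual order is 3, not 2.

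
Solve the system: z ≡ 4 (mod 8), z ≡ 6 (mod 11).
M = 8 × 11 = 88. M₁ = 11, y₁ ≡ 3 (mod 8). M₂ = 8, y₂ ≡ 7 (mod 11). z = 4×11×3 + 6×8×7 ≡ 28 (mod 88)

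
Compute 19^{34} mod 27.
19

Using successive squaring:
Binary expansion of 34: 100010
Powers of 19 mod 27 (each is the square of the previous):
  19^1 ≡ 19 (mod 27)
  19^2 ≡ 19² = 361 ≡ 10 (mod 27)
  19^4 ≡ 10² = 100 ≡ 19 (mod 27)
  19^8 ≡ 19² = 361 ≡ 10 (mod 27)
  19^16 ≡ 10² = 100 ≡ 19 (mod 27)
  19^32 ≡ 19² = 361 ≡ 10 (mod 27)
34 = 32 + 2, so 19^34 = 19^32 × 19^2 ≡ 10 × 10 (mod 27)
Multiplying step by step:
  10 × 10 = 100 ≡ 19 (mod 27)
Result: 19^34 ≡ 19 (mod 27)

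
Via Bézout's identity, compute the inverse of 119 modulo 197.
Extended GCD: 119(-48) + 197(29) = 1. So 119^(-1) ≡ 149 ≡ 149 (mod 197). Verify: 119 × 149 = 17731 ≡ 1 (mod 197)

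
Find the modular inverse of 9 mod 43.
9^(-1) ≡ 24 (mod 43). Verification: 9 × 24 = 216 ≡ 1 (mod 43)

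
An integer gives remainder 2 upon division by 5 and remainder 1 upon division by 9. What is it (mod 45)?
M = 5 × 9 = 45. M₁ = 9, y₁ ≡ 4 (mod 5). M₂ = 5, y₂ ≡ 2 (mod 9). y = 2×9×4 + 1×5×2 ≡ 37 (mod 45). The smallest positive such number is 37.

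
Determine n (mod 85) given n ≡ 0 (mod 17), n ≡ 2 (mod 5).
17

Using the Chinese Remainder Theorem:
M = product of moduli = 85
For equation 1: M_1 = 5, 5 ≡ 5 (mod 17), inverse of 5 mod 17 is 7 (check: 5 × 7 = 35 ≡ 1 (mod 17))
For equation 2: M_2 = 17, 17 ≡ 2 (mod 5), inverse of 17 mod 5 is 3 (check: 2 × 3 = 6 ≡ 1 (mod 5))
Combine: n ≡ Σ r_i×M_i×(M_i⁻¹ mod m_i) = 0×5×7 + 2×17×3 = 0 + 102 = 102
102 mod 85 = 17
n ≡ 17 (mod 85)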